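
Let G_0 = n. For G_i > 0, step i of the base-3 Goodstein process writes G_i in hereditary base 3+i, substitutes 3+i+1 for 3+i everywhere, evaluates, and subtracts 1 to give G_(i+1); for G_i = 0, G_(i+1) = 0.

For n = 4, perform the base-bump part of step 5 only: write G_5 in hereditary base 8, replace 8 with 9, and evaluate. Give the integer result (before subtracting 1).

G_0 = 4. HB_3(4) = 3 + 1. Bump = 5. G_1 = 4.
G_1 = 4. HB_4(4) = 4. Bump = 5. G_2 = 4.
G_2 = 4. HB_5(4) = 4. Bump = 4. G_3 = 3.
G_3 = 3. HB_6(3) = 3. Bump = 3. G_4 = 2.
G_4 = 2. HB_7(2) = 2. Bump = 2. G_5 = 1.
G_5 = 1. HB_8(1) = 1. Bump = 1. G_6 = 0.

1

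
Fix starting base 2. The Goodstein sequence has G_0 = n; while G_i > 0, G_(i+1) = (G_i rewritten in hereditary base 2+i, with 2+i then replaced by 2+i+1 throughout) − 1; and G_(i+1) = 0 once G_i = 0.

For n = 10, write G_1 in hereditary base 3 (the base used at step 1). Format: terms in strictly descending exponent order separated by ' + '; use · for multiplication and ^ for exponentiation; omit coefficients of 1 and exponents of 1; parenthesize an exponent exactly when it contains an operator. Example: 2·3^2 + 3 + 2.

3^(3 + 1) + 2

[0] 10 ≡ 2^(2 + 1) + 2 (base 2). Lift 3: 84. −1: 83.
[1] 83 ≡ 3^(3 + 1) + 2 (base 3). Lift 4: 1026. −1: 1025.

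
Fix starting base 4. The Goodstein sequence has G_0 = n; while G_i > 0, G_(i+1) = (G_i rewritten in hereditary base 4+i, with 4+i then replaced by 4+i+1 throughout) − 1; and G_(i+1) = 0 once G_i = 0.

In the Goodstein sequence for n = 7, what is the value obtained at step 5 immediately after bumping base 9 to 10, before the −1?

6

G_0=7  [base 4] 4 + 3  →[4↦5]→  5 + 3 = 8  −1 ⇒ G_1=7
G_1=7  [base 5] 5 + 2  →[5↦6]→  6 + 2 = 8  −1 ⇒ G_2=7
G_2=7  [base 6] 6 + 1  →[6↦7]→  7 + 1 = 8  −1 ⇒ G_3=7
G_3=7  [base 7] 7  →[7↦8]→  8 = 8  −1 ⇒ G_4=7
G_4=7  [base 8] 7  →[8↦9]→  7 = 7  −1 ⇒ G_5=6
G_5=6  [base 9] 6  →[9↦10]→  6 = 6  −1 ⇒ G_6=5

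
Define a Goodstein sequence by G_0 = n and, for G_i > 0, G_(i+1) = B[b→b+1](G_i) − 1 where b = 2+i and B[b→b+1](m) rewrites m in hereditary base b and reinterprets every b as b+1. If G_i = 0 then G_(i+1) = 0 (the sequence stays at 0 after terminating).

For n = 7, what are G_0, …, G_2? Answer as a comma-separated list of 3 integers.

i=0: 7 = 2^2 + 2 + 1 (b=2); 2→3: 3^3 + 3 + 1 = 31; 31−1 = 30
i=1: 30 = 3^3 + 3 (b=3); 3→4: 4^4 + 4 = 260; 260−1 = 259

7, 30, 259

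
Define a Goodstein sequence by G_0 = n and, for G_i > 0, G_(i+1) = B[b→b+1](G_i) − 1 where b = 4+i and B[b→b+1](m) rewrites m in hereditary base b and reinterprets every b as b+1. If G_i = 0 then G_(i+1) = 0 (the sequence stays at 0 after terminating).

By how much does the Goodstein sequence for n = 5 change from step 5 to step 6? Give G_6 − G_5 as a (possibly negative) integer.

5 —HB4→ 4 + 1 —bump→ 5 + 1 = 6 —(−1)→ 5
5 —HB5→ 5 —bump→ 6 = 6 —(−1)→ 5
5 —HB6→ 5 —bump→ 5 = 5 —(−1)→ 4
4 —HB7→ 4 —bump→ 4 = 4 —(−1)→ 3
3 —HB8→ 3 —bump→ 3 = 3 —(−1)→ 2
2 —HB9→ 2 —bump→ 2 = 2 —(−1)→ 1

-1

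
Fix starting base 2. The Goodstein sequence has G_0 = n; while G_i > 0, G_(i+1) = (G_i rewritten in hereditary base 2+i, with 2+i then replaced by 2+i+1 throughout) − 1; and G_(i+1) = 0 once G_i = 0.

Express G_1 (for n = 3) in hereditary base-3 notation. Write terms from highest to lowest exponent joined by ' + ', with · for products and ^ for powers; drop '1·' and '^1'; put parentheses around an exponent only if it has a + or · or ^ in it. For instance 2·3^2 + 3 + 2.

3 —HB2→ 2 + 1 —bump→ 3 + 1 = 4 —(−1)→ 3
3 —HB3→ 3 —bump→ 4 = 4 —(−1)→ 3

3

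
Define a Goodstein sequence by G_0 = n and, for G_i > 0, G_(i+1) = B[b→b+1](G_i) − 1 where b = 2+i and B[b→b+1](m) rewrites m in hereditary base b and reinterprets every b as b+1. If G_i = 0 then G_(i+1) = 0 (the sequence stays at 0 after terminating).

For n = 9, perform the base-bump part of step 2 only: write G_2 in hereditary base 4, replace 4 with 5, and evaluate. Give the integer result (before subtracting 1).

9843

[0] 9 ≡ 2^(2 + 1) + 1 (base 2). Lift 3: 82. −1: 81.
[1] 81 ≡ 3^(3 + 1) (base 3). Lift 4: 1024. −1: 1023.
[2] 1023 ≡ 3·4^4 + 3·4^3 + 3·4^2 + 3·4 + 3 (base 4). Lift 5: 9843. −1: 9842.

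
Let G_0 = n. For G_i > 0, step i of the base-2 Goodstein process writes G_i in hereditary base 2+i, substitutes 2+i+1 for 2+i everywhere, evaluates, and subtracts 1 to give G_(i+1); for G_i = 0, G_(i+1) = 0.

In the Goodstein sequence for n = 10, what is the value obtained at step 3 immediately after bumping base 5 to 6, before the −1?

279936

10 —HB2→ 2^(2 + 1) + 2 —bump→ 3^(3 + 1) + 3 = 84 —(−1)→ 83
83 —HB3→ 3^(3 + 1) + 2 —bump→ 4^(4 + 1) + 2 = 1026 —(−1)→ 1025
1025 —HB4→ 4^(4 + 1) + 1 —bump→ 5^(5 + 1) + 1 = 15626 —(−1)→ 15625
15625 —HB5→ 5^(5 + 1) —bump→ 6^(6 + 1) = 279936 —(−1)→ 279935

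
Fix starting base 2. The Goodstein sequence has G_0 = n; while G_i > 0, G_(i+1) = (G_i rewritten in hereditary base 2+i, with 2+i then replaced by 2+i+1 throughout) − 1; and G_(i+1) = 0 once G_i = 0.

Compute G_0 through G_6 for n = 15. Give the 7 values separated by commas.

15, 111, 1283, 18752, 326593, 6588344, 150994943

step 0: 15 = 2^(2 + 1) + 2^2 + 2 + 1; sub 3 for 2: 3^(3 + 1) + 3^3 + 3 + 1; = 112; G_1 = 112−1 = 111
step 1: 111 = 3^(3 + 1) + 3^3 + 3; sub 4 for 3: 4^(4 + 1) + 4^4 + 4; = 1284; G_2 = 1284−1 = 1283
step 2: 1283 = 4^(4 + 1) + 4^4 + 3; sub 5 for 4: 5^(5 + 1) + 5^5 + 3; = 18753; G_3 = 18753−1 = 18752
step 3: 18752 = 5^(5 + 1) + 5^5 + 2; sub 6 for 5: 6^(6 + 1) + 6^6 + 2; = 326594; G_4 = 326594−1 = 326593
step 4: 326593 = 6^(6 + 1) + 6^6 + 1; sub 7 for 6: 7^(7 + 1) + 7^7 + 1; = 6588345; G_5 = 6588345−1 = 6588344
step 5: 6588344 = 7^(7 + 1) + 7^7; sub 8 for 7: 8^(8 + 1) + 8^8; = 150994944; G_6 = 150994944−1 = 150994943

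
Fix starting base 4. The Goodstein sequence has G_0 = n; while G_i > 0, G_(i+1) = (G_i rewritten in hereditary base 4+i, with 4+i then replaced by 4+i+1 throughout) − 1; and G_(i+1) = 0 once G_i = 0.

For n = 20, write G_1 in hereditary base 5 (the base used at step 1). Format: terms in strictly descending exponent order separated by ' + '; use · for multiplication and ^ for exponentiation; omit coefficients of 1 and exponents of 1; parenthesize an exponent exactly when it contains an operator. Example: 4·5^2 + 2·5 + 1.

5^2 + 4

(0) 20|_4 = 4^2 + 4 ↦ 5^2 + 5|_5 = 30 ⇒ 29
(1) 29|_5 = 5^2 + 4 ↦ 6^2 + 4|_6 = 40 ⇒ 39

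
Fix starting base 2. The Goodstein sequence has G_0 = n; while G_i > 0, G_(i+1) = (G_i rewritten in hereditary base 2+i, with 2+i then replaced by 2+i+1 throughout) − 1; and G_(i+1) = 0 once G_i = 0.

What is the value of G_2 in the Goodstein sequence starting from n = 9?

1023

G_0=9  [base 2] 2^(2 + 1) + 1  →[2↦3]→  3^(3 + 1) + 1 = 82  −1 ⇒ G_1=81
G_1=81  [base 3] 3^(3 + 1)  →[3↦4]→  4^(4 + 1) = 1024  −1 ⇒ G_2=1023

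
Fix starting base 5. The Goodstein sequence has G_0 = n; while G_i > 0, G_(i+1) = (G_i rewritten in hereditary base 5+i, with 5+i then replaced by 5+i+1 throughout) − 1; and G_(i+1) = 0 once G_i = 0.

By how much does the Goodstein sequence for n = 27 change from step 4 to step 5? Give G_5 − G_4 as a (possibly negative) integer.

[0] 27 ≡ 5^2 + 2 (base 5). Lift 6: 38. −1: 37.
[1] 37 ≡ 6^2 + 1 (base 6). Lift 7: 50. −1: 49.
[2] 49 ≡ 7^2 (base 7). Lift 8: 64. −1: 63.
[3] 63 ≡ 7·8 + 7 (base 8). Lift 9: 70. −1: 69.
[4] 69 ≡ 7·9 + 6 (base 9). Lift 10: 76. −1: 75.

6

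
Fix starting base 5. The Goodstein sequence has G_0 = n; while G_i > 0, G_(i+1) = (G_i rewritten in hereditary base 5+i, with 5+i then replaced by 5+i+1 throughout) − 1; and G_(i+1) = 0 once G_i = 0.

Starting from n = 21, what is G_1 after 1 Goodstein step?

24

(0) 21|_5 = 4·5 + 1 ↦ 4·6 + 1|_6 = 25 ⇒ 24
(1) 24|_6 = 4·6 ↦ 4·7|_7 = 28 ⇒ 27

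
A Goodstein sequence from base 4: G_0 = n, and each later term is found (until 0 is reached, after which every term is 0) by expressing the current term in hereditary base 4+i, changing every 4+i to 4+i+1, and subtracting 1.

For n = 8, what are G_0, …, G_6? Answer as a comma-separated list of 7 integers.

G_0=8  [base 4] 2·4  →[4↦5]→  2·5 = 10  −1 ⇒ G_1=9
G_1=9  [base 5] 5 + 4  →[5↦6]→  6 + 4 = 10  −1 ⇒ G_2=9
G_2=9  [base 6] 6 + 3  →[6↦7]→  7 + 3 = 10  −1 ⇒ G_3=9
G_3=9  [base 7] 7 + 2  →[7↦8]→  8 + 2 = 10  −1 ⇒ G_4=9
G_4=9  [base 8] 8 + 1  →[8↦9]→  9 + 1 = 10  −1 ⇒ G_5=9
G_5=9  [base 9] 9  →[9↦10]→  10 = 10  −1 ⇒ G_6=9

8, 9, 9, 9, 9, 9, 9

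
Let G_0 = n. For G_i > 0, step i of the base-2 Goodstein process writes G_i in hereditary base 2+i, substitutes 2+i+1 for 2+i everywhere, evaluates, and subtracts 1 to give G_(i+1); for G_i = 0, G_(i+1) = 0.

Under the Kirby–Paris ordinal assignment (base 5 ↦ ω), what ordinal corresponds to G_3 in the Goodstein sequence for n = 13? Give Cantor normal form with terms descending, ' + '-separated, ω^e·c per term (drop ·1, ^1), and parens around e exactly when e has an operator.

i=0: 13 = 2^(2 + 1) + 2^2 + 1 (b=2); 2→3: 3^(3 + 1) + 3^3 + 1 = 109; 109−1 = 108
i=1: 108 = 3^(3 + 1) + 3^3 (b=3); 3→4: 4^(4 + 1) + 4^4 = 1280; 1280−1 = 1279
i=2: 1279 = 4^(4 + 1) + 3·4^3 + 3·4^2 + 3·4 + 3 (b=4); 4→5: 5^(5 + 1) + 3·5^3 + 3·5^2 + 3·5 + 3 = 16093; 16093−1 = 16092
i=3: 16092 = 5^(5 + 1) + 3·5^3 + 3·5^2 + 3·5 + 2 (b=5); 5→6: 6^(6 + 1) + 3·6^3 + 3·6^2 + 3·6 + 2 = 280712; 280712−1 = 280711

ω^(ω + 1) + ω^3·3 + ω^2·3 + ω·3 + 2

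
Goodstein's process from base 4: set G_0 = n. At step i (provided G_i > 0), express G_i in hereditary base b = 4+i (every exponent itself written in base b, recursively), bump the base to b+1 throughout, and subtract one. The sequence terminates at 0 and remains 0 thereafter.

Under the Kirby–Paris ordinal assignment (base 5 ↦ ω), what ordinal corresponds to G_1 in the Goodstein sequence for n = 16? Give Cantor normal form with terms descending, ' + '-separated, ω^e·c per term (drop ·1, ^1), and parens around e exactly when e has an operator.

[0] 16 ≡ 4^2 (base 4). Lift 5: 25. −1: 24.
[1] 24 ≡ 4·5 + 4 (base 5). Lift 6: 28. −1: 27.

ω·4 + 4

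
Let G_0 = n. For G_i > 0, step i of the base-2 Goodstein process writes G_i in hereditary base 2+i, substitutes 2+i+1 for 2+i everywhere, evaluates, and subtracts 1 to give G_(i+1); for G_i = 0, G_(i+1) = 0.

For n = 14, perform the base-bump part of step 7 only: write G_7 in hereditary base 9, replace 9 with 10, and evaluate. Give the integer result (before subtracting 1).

G_0=14  [base 2] 2^(2 + 1) + 2^2 + 2  →[2↦3]→  3^(3 + 1) + 3^3 + 3 = 111  −1 ⇒ G_1=110
G_1=110  [base 3] 3^(3 + 1) + 3^3 + 2  →[3↦4]→  4^(4 + 1) + 4^4 + 2 = 1282  −1 ⇒ G_2=1281
G_2=1281  [base 4] 4^(4 + 1) + 4^4 + 1  →[4↦5]→  5^(5 + 1) + 5^5 + 1 = 18751  −1 ⇒ G_3=18750
G_3=18750  [base 5] 5^(5 + 1) + 5^5  →[5↦6]→  6^(6 + 1) + 6^6 = 326592  −1 ⇒ G_4=326591
G_4=326591  [base 6] 6^(6 + 1) + 5·6^5 + 5·6^4 + 5·6^3 + 5·6^2 + 5·6 + 5  →[6↦7]→  7^(7 + 1) + 5·7^5 + 5·7^4 + 5·7^3 + 5·7^2 + 5·7 + 5 = 5862841  −1 ⇒ G_5=5862840
G_5=5862840  [base 7] 7^(7 + 1) + 5·7^5 + 5·7^4 + 5·7^3 + 5·7^2 + 5·7 + 4  →[7↦8]→  8^(8 + 1) + 5·8^5 + 5·8^4 + 5·8^3 + 5·8^2 + 5·8 + 4 = 134404972  −1 ⇒ G_6=134404971
G_6=134404971  [base 8] 8^(8 + 1) + 5·8^5 + 5·8^4 + 5·8^3 + 5·8^2 + 5·8 + 3  →[8↦9]→  9^(9 + 1) + 5·9^5 + 5·9^4 + 5·9^3 + 5·9^2 + 5·9 + 3 = 3487116549  −1 ⇒ G_7=3487116548
G_7=3487116548  [base 9] 9^(9 + 1) + 5·9^5 + 5·9^4 + 5·9^3 + 5·9^2 + 5·9 + 2  →[9↦10]→  10^(10 + 1) + 5·10^5 + 5·10^4 + 5·10^3 + 5·10^2 + 5·10 + 2 = 100000555552  −1 ⇒ G_8=100000555551

100000555552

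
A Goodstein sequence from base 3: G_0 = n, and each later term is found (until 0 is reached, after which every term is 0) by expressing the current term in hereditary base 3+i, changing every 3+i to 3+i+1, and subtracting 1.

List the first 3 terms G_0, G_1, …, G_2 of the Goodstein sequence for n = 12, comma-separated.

12, 19, 27

G_0=12  [base 3] 3^2 + 3  →[3↦4]→  4^2 + 4 = 20  −1 ⇒ G_1=19
G_1=19  [base 4] 4^2 + 3  →[4↦5]→  5^2 + 3 = 28  −1 ⇒ G_2=27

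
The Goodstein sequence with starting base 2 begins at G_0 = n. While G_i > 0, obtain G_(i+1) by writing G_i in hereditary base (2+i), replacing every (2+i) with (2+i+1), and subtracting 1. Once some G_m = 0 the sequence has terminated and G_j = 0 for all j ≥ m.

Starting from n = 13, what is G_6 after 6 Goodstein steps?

base 2: 13 = 2^(2 + 1) + 2^2 + 1; at 3: 3^(3 + 1) + 3^3 + 1 = 109; next = 108
base 3: 108 = 3^(3 + 1) + 3^3; at 4: 4^(4 + 1) + 4^4 = 1280; next = 1279
base 4: 1279 = 4^(4 + 1) + 3·4^3 + 3·4^2 + 3·4 + 3; at 5: 5^(5 + 1) + 3·5^3 + 3·5^2 + 3·5 + 3 = 16093; next = 16092
base 5: 16092 = 5^(5 + 1) + 3·5^3 + 3·5^2 + 3·5 + 2; at 6: 6^(6 + 1) + 3·6^3 + 3·6^2 + 3·6 + 2 = 280712; next = 280711
base 6: 280711 = 6^(6 + 1) + 3·6^3 + 3·6^2 + 3·6 + 1; at 7: 7^(7 + 1) + 3·7^3 + 3·7^2 + 3·7 + 1 = 5765999; next = 5765998
base 7: 5765998 = 7^(7 + 1) + 3·7^3 + 3·7^2 + 3·7; at 8: 8^(8 + 1) + 3·8^3 + 3·8^2 + 3·8 = 134219480; next = 134219479
base 8: 134219479 = 8^(8 + 1) + 3·8^3 + 3·8^2 + 2·8 + 7; at 9: 9^(9 + 1) + 3·9^3 + 3·9^2 + 2·9 + 7 = 3486786856; next = 3486786855

134219479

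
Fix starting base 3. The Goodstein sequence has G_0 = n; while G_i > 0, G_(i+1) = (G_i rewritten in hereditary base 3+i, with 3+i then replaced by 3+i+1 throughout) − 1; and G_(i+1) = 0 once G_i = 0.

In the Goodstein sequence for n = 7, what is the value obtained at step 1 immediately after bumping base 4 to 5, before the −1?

G_0 = 7. HB_3(7) = 2·3 + 1. Bump = 9. G_1 = 8.
G_1 = 8. HB_4(8) = 2·4. Bump = 10. G_2 = 9.

10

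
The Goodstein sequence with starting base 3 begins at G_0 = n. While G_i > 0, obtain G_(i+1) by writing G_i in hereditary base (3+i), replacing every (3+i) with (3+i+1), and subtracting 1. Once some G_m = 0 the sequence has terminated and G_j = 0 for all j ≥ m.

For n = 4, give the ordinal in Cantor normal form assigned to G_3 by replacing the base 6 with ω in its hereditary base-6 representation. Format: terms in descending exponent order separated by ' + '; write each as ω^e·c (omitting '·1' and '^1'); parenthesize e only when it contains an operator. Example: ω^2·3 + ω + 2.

base 3: 4 = 3 + 1; at 4: 4 + 1 = 5; next = 4
base 4: 4 = 4; at 5: 5 = 5; next = 4
base 5: 4 = 4; at 6: 4 = 4; next = 3
base 6: 3 = 3; at 7: 3 = 3; next = 2

3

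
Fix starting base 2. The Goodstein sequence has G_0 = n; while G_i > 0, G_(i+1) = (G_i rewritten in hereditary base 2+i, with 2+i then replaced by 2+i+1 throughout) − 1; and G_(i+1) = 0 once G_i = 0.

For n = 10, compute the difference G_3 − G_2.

14600

[0] 10 ≡ 2^(2 + 1) + 2 (base 2). Lift 3: 84. −1: 83.
[1] 83 ≡ 3^(3 + 1) + 2 (base 3). Lift 4: 1026. −1: 1025.
[2] 1025 ≡ 4^(4 + 1) + 1 (base 4). Lift 5: 15626. −1: 15625.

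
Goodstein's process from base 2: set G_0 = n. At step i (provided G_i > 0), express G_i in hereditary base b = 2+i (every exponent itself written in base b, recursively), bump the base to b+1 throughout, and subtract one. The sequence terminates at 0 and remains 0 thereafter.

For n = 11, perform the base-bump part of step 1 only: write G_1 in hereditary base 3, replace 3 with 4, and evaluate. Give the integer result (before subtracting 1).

[0] 11 ≡ 2^(2 + 1) + 2 + 1 (base 2). Lift 3: 85. −1: 84.
[1] 84 ≡ 3^(3 + 1) + 3 (base 3). Lift 4: 1028. −1: 1027.

1028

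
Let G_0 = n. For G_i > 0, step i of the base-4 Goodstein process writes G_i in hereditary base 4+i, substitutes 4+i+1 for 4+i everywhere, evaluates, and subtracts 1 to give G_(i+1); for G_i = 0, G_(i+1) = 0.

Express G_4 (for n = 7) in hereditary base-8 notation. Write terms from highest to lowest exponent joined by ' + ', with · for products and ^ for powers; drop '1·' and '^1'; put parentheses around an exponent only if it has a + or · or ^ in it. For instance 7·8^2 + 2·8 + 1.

7

7 —HB4→ 4 + 3 —bump→ 5 + 3 = 8 —(−1)→ 7
7 —HB5→ 5 + 2 —bump→ 6 + 2 = 8 —(−1)→ 7
7 —HB6→ 6 + 1 —bump→ 7 + 1 = 8 —(−1)→ 7
7 —HB7→ 7 —bump→ 8 = 8 —(−1)→ 7
7 —HB8→ 7 —bump→ 7 = 7 —(−1)→ 6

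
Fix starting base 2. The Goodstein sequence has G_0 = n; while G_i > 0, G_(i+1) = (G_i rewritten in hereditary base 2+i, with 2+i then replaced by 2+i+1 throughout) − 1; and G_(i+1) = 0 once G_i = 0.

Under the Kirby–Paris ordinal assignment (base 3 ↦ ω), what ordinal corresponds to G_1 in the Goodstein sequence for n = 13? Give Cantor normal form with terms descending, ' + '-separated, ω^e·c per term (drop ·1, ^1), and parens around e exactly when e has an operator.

step 0: 13 = 2^(2 + 1) + 2^2 + 1; sub 3 for 2: 3^(3 + 1) + 3^3 + 1; = 109; G_1 = 109−1 = 108
step 1: 108 = 3^(3 + 1) + 3^3; sub 4 for 3: 4^(4 + 1) + 4^4; = 1280; G_2 = 1280−1 = 1279

ω^(ω + 1) + ω^ω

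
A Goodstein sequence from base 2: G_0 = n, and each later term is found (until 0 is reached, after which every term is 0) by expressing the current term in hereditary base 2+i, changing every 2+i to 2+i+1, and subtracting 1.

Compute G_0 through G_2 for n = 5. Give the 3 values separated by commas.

5, 27, 255

step 0: 5 = 2^2 + 1; sub 3 for 2: 3^3 + 1; = 28; G_1 = 28−1 = 27
step 1: 27 = 3^3; sub 4 for 3: 4^4; = 256; G_2 = 256−1 = 255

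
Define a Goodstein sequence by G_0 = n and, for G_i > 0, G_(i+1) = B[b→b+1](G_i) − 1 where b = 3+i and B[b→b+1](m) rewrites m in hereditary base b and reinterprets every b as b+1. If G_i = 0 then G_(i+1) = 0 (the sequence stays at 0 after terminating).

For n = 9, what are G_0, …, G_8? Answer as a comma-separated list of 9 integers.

step 0: 9 = 3^2; sub 4 for 3: 4^2; = 16; G_1 = 16−1 = 15
step 1: 15 = 3·4 + 3; sub 5 for 4: 3·5 + 3; = 18; G_2 = 18−1 = 17
step 2: 17 = 3·5 + 2; sub 6 for 5: 3·6 + 2; = 20; G_3 = 20−1 = 19
step 3: 19 = 3·6 + 1; sub 7 for 6: 3·7 + 1; = 22; G_4 = 22−1 = 21
step 4: 21 = 3·7; sub 8 for 7: 3·8; = 24; G_5 = 24−1 = 23
step 5: 23 = 2·8 + 7; sub 9 for 8: 2·9 + 7; = 25; G_6 = 25−1 = 24
step 6: 24 = 2·9 + 6; sub 10 for 9: 2·10 + 6; = 26; G_7 = 26−1 = 25
step 7: 25 = 2·10 + 5; sub 11 for 10: 2·11 + 5; = 27; G_8 = 27−1 = 26

9, 15, 17, 19, 21, 23, 24, 25, 26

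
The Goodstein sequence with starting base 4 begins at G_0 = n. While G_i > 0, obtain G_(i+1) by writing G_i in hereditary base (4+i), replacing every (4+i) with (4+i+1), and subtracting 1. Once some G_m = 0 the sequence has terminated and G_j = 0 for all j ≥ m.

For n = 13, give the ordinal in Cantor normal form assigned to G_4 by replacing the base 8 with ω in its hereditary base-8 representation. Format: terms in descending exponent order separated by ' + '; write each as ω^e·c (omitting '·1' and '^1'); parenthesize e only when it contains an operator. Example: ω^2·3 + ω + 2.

ω·2 + 3

[0] 13 ≡ 3·4 + 1 (base 4). Lift 5: 16. −1: 15.
[1] 15 ≡ 3·5 (base 5). Lift 6: 18. −1: 17.
[2] 17 ≡ 2·6 + 5 (base 6). Lift 7: 19. −1: 18.
[3] 18 ≡ 2·7 + 4 (base 7). Lift 8: 20. −1: 19.
[4] 19 ≡ 2·8 + 3 (base 8). Lift 9: 21. −1: 20.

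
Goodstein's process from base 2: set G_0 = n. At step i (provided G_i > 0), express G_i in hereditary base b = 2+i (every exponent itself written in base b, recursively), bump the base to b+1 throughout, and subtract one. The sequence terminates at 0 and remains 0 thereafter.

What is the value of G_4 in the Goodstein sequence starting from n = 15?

326593

base 2: 15 = 2^(2 + 1) + 2^2 + 2 + 1; at 3: 3^(3 + 1) + 3^3 + 3 + 1 = 112; next = 111
base 3: 111 = 3^(3 + 1) + 3^3 + 3; at 4: 4^(4 + 1) + 4^4 + 4 = 1284; next = 1283
base 4: 1283 = 4^(4 + 1) + 4^4 + 3; at 5: 5^(5 + 1) + 5^5 + 3 = 18753; next = 18752
base 5: 18752 = 5^(5 + 1) + 5^5 + 2; at 6: 6^(6 + 1) + 6^6 + 2 = 326594; next = 326593
base 6: 326593 = 6^(6 + 1) + 6^6 + 1; at 7: 7^(7 + 1) + 7^7 + 1 = 6588345; next = 6588344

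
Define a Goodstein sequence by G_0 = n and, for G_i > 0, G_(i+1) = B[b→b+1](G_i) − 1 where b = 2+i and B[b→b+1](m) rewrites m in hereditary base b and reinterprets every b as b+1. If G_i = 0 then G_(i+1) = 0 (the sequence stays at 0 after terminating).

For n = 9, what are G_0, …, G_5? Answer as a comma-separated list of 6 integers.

9, 81, 1023, 9842, 140743, 2471826

i=0: 9 = 2^(2 + 1) + 1 (b=2); 2→3: 3^(3 + 1) + 1 = 82; 82−1 = 81
i=1: 81 = 3^(3 + 1) (b=3); 3→4: 4^(4 + 1) = 1024; 1024−1 = 1023
i=2: 1023 = 3·4^4 + 3·4^3 + 3·4^2 + 3·4 + 3 (b=4); 4→5: 3·5^5 + 3·5^3 + 3·5^2 + 3·5 + 3 = 9843; 9843−1 = 9842
i=3: 9842 = 3·5^5 + 3·5^3 + 3·5^2 + 3·5 + 2 (b=5); 5→6: 3·6^6 + 3·6^3 + 3·6^2 + 3·6 + 2 = 140744; 140744−1 = 140743
i=4: 140743 = 3·6^6 + 3·6^3 + 3·6^2 + 3·6 + 1 (b=6); 6→7: 3·7^7 + 3·7^3 + 3·7^2 + 3·7 + 1 = 2471827; 2471827−1 = 2471826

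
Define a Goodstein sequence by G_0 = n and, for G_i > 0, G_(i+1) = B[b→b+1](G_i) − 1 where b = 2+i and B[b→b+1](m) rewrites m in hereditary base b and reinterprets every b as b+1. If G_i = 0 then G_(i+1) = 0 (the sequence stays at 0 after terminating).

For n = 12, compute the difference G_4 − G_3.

264334

[0] 12 ≡ 2^(2 + 1) + 2^2 (base 2). Lift 3: 108. −1: 107.
[1] 107 ≡ 3^(3 + 1) + 2·3^2 + 2·3 + 2 (base 3). Lift 4: 1066. −1: 1065.
[2] 1065 ≡ 4^(4 + 1) + 2·4^2 + 2·4 + 1 (base 4). Lift 5: 15686. −1: 15685.
[3] 15685 ≡ 5^(5 + 1) + 2·5^2 + 2·5 (base 5). Lift 6: 280020. −1: 280019.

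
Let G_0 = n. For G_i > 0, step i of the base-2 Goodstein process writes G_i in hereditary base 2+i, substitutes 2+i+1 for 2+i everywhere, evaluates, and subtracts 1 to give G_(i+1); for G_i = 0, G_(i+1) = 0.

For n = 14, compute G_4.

i=0: 14 = 2^(2 + 1) + 2^2 + 2 (b=2); 2→3: 3^(3 + 1) + 3^3 + 3 = 111; 111−1 = 110
i=1: 110 = 3^(3 + 1) + 3^3 + 2 (b=3); 3→4: 4^(4 + 1) + 4^4 + 2 = 1282; 1282−1 = 1281
i=2: 1281 = 4^(4 + 1) + 4^4 + 1 (b=4); 4→5: 5^(5 + 1) + 5^5 + 1 = 18751; 18751−1 = 18750
i=3: 18750 = 5^(5 + 1) + 5^5 (b=5); 5→6: 6^(6 + 1) + 6^6 = 326592; 326592−1 = 326591
i=4: 326591 = 6^(6 + 1) + 5·6^5 + 5·6^4 + 5·6^3 + 5·6^2 + 5·6 + 5 (b=6); 6→7: 7^(7 + 1) + 5·7^5 + 5·7^4 + 5·7^3 + 5·7^2 + 5·7 + 5 = 5862841; 5862841−1 = 5862840

326591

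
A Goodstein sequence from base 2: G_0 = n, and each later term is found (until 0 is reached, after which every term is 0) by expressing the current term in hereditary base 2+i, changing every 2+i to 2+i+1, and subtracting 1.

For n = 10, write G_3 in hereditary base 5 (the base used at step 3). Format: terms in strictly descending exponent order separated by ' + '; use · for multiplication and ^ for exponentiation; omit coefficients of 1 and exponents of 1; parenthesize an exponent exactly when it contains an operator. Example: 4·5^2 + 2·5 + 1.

[0] 10 ≡ 2^(2 + 1) + 2 (base 2). Lift 3: 84. −1: 83.
[1] 83 ≡ 3^(3 + 1) + 2 (base 3). Lift 4: 1026. −1: 1025.
[2] 1025 ≡ 4^(4 + 1) + 1 (base 4). Lift 5: 15626. −1: 15625.
[3] 15625 ≡ 5^(5 + 1) (base 5). Lift 6: 279936. −1: 279935.

5^(5 + 1)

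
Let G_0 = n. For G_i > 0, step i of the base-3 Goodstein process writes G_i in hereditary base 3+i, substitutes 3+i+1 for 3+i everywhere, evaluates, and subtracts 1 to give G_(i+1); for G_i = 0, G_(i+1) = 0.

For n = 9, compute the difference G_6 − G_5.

(0) 9|_3 = 3^2 ↦ 4^2|_4 = 16 ⇒ 15
(1) 15|_4 = 3·4 + 3 ↦ 3·5 + 3|_5 = 18 ⇒ 17
(2) 17|_5 = 3·5 + 2 ↦ 3·6 + 2|_6 = 20 ⇒ 19
(3) 19|_6 = 3·6 + 1 ↦ 3·7 + 1|_7 = 22 ⇒ 21
(4) 21|_7 = 3·7 ↦ 3·8|_8 = 24 ⇒ 23
(5) 23|_8 = 2·8 + 7 ↦ 2·9 + 7|_9 = 25 ⇒ 24

1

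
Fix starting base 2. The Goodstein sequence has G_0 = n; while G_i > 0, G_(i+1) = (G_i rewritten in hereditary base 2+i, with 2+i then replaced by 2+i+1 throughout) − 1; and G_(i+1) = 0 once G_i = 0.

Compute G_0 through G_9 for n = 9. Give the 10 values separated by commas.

9 —HB2→ 2^(2 + 1) + 1 —bump→ 3^(3 + 1) + 1 = 82 —(−1)→ 81
81 —HB3→ 3^(3 + 1) —bump→ 4^(4 + 1) = 1024 —(−1)→ 1023
1023 —HB4→ 3·4^4 + 3·4^3 + 3·4^2 + 3·4 + 3 —bump→ 3·5^5 + 3·5^3 + 3·5^2 + 3·5 + 3 = 9843 —(−1)→ 9842
9842 —HB5→ 3·5^5 + 3·5^3 + 3·5^2 + 3·5 + 2 —bump→ 3·6^6 + 3·6^3 + 3·6^2 + 3·6 + 2 = 140744 —(−1)→ 140743
140743 —HB6→ 3·6^6 + 3·6^3 + 3·6^2 + 3·6 + 1 —bump→ 3·7^7 + 3·7^3 + 3·7^2 + 3·7 + 1 = 2471827 —(−1)→ 2471826
2471826 —HB7→ 3·7^7 + 3·7^3 + 3·7^2 + 3·7 —bump→ 3·8^8 + 3·8^3 + 3·8^2 + 3·8 = 50333400 —(−1)→ 50333399
50333399 —HB8→ 3·8^8 + 3·8^3 + 3·8^2 + 2·8 + 7 —bump→ 3·9^9 + 3·9^3 + 3·9^2 + 2·9 + 7 = 1162263922 —(−1)→ 1162263921
1162263921 —HB9→ 3·9^9 + 3·9^3 + 3·9^2 + 2·9 + 6 —bump→ 3·10^10 + 3·10^3 + 3·10^2 + 2·10 + 6 = 30000003326 —(−1)→ 30000003325
30000003325 —HB10→ 3·10^10 + 3·10^3 + 3·10^2 + 2·10 + 5 —bump→ 3·11^11 + 3·11^3 + 3·11^2 + 2·11 + 5 = 855935016216 —(−1)→ 855935016215

9, 81, 1023, 9842, 140743, 2471826, 50333399, 1162263921, 30000003325, 855935016215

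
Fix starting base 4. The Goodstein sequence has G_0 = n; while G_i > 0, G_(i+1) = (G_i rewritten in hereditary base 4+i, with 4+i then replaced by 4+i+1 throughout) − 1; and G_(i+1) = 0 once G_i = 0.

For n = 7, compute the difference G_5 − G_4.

-1

base 4: 7 = 4 + 3; at 5: 5 + 3 = 8; next = 7
base 5: 7 = 5 + 2; at 6: 6 + 2 = 8; next = 7
base 6: 7 = 6 + 1; at 7: 7 + 1 = 8; next = 7
base 7: 7 = 7; at 8: 8 = 8; next = 7
base 8: 7 = 7; at 9: 7 = 7; next = 6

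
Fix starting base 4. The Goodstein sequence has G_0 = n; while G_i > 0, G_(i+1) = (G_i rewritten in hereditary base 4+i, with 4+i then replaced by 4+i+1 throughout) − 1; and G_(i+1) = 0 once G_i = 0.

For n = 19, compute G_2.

19 —HB4→ 4^2 + 3 —bump→ 5^2 + 3 = 28 —(−1)→ 27
27 —HB5→ 5^2 + 2 —bump→ 6^2 + 2 = 38 —(−1)→ 37
37 —HB6→ 6^2 + 1 —bump→ 7^2 + 1 = 50 —(−1)→ 49

37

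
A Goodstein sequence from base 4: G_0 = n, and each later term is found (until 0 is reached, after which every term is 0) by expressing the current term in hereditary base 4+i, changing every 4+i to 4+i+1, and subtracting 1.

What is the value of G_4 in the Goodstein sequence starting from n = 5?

3

G_0=5  [base 4] 4 + 1  →[4↦5]→  5 + 1 = 6  −1 ⇒ G_1=5
G_1=5  [base 5] 5  →[5↦6]→  6 = 6  −1 ⇒ G_2=5
G_2=5  [base 6] 5  →[6↦7]→  5 = 5  −1 ⇒ G_3=4
G_3=4  [base 7] 4  →[7↦8]→  4 = 4  −1 ⇒ G_4=3
G_4=3  [base 8] 3  →[8↦9]→  3 = 3  −1 ⇒ G_5=2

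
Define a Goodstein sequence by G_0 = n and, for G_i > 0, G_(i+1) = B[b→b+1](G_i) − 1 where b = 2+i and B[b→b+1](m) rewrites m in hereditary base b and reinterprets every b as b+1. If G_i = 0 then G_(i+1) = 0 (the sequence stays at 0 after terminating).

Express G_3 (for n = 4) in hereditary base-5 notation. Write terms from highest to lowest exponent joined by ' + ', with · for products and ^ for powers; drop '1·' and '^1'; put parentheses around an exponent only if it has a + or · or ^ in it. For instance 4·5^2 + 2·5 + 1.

step 0: 4 = 2^2; sub 3 for 2: 3^3; = 27; G_1 = 27−1 = 26
step 1: 26 = 2·3^2 + 2·3 + 2; sub 4 for 3: 2·4^2 + 2·4 + 2; = 42; G_2 = 42−1 = 41
step 2: 41 = 2·4^2 + 2·4 + 1; sub 5 for 4: 2·5^2 + 2·5 + 1; = 61; G_3 = 61−1 = 60
step 3: 60 = 2·5^2 + 2·5; sub 6 for 5: 2·6^2 + 2·6; = 84; G_4 = 84−1 = 83

2·5^2 + 2·5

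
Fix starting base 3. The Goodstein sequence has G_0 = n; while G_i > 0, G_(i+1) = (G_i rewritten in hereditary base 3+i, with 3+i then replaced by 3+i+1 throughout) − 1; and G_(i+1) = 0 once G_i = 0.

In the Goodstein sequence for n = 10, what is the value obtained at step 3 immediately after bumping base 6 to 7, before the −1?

step 0: 10 = 3^2 + 1; sub 4 for 3: 4^2 + 1; = 17; G_1 = 17−1 = 16
step 1: 16 = 4^2; sub 5 for 4: 5^2; = 25; G_2 = 25−1 = 24
step 2: 24 = 4·5 + 4; sub 6 for 5: 4·6 + 4; = 28; G_3 = 28−1 = 27
step 3: 27 = 4·6 + 3; sub 7 for 6: 4·7 + 3; = 31; G_4 = 31−1 = 30

31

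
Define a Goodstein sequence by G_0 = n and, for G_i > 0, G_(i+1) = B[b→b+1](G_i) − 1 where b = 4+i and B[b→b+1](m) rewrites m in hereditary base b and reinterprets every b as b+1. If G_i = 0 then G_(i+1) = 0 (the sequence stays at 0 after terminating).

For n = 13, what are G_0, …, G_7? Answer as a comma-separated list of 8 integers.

13, 15, 17, 18, 19, 20, 21, 22

[0] 13 ≡ 3·4 + 1 (base 4). Lift 5: 16. −1: 15.
[1] 15 ≡ 3·5 (base 5). Lift 6: 18. −1: 17.
[2] 17 ≡ 2·6 + 5 (base 6). Lift 7: 19. −1: 18.
[3] 18 ≡ 2·7 + 4 (base 7). Lift 8: 20. −1: 19.
[4] 19 ≡ 2·8 + 3 (base 8). Lift 9: 21. −1: 20.
[5] 20 ≡ 2·9 + 2 (base 9). Lift 10: 22. −1: 21.
[6] 21 ≡ 2·10 + 1 (base 10). Lift 11: 23. −1: 22.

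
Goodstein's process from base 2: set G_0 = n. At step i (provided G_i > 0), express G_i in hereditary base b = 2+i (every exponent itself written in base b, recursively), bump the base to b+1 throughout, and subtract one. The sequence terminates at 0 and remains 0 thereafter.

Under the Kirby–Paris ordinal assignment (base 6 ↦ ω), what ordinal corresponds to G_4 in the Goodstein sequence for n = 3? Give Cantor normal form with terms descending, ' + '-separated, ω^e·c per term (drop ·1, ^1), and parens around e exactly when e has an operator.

step 0: 3 = 2 + 1; sub 3 for 2: 3 + 1; = 4; G_1 = 4−1 = 3
step 1: 3 = 3; sub 4 for 3: 4; = 4; G_2 = 4−1 = 3
step 2: 3 = 3; sub 5 for 4: 3; = 3; G_3 = 3−1 = 2
step 3: 2 = 2; sub 6 for 5: 2; = 2; G_4 = 2−1 = 1
step 4: 1 = 1; sub 7 for 6: 1; = 1; G_5 = 1−1 = 0

1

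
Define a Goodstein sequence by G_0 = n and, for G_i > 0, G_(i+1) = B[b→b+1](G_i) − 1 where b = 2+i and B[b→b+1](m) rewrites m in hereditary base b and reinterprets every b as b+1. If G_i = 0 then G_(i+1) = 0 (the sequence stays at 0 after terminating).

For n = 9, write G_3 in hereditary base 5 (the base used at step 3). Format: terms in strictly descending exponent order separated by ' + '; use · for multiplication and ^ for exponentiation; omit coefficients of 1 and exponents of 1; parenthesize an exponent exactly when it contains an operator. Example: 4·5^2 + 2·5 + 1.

step 0: 9 = 2^(2 + 1) + 1; sub 3 for 2: 3^(3 + 1) + 1; = 82; G_1 = 82−1 = 81
step 1: 81 = 3^(3 + 1); sub 4 for 3: 4^(4 + 1); = 1024; G_2 = 1024−1 = 1023
step 2: 1023 = 3·4^4 + 3·4^3 + 3·4^2 + 3·4 + 3; sub 5 for 4: 3·5^5 + 3·5^3 + 3·5^2 + 3·5 + 3; = 9843; G_3 = 9843−1 = 9842

3·5^5 + 3·5^3 + 3·5^2 + 3·5 + 2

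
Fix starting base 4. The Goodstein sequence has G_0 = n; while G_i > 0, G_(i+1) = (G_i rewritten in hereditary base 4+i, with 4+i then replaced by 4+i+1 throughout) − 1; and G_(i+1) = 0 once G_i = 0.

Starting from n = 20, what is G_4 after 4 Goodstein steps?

[0] 20 ≡ 4^2 + 4 (base 4). Lift 5: 30. −1: 29.
[1] 29 ≡ 5^2 + 4 (base 5). Lift 6: 40. −1: 39.
[2] 39 ≡ 6^2 + 3 (base 6). Lift 7: 52. −1: 51.
[3] 51 ≡ 7^2 + 2 (base 7). Lift 8: 66. −1: 65.

65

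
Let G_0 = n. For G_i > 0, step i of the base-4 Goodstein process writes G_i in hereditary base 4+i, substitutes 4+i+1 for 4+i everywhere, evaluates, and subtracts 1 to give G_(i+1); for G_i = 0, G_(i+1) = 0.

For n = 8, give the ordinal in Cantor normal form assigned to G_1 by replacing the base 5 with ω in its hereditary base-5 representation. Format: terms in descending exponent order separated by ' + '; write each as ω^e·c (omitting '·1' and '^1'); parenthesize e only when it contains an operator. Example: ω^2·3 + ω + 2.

base 4: 8 = 2·4; at 5: 2·5 = 10; next = 9
base 5: 9 = 5 + 4; at 6: 6 + 4 = 10; next = 9

ω + 4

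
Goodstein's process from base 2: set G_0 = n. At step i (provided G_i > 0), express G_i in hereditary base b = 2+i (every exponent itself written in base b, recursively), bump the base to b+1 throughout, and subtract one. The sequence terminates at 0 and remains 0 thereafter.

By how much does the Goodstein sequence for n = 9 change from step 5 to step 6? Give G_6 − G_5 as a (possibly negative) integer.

47861573

[0] 9 ≡ 2^(2 + 1) + 1 (base 2). Lift 3: 82. −1: 81.
[1] 81 ≡ 3^(3 + 1) (base 3). Lift 4: 1024. −1: 1023.
[2] 1023 ≡ 3·4^4 + 3·4^3 + 3·4^2 + 3·4 + 3 (base 4). Lift 5: 9843. −1: 9842.
[3] 9842 ≡ 3·5^5 + 3·5^3 + 3·5^2 + 3·5 + 2 (base 5). Lift 6: 140744. −1: 140743.
[4] 140743 ≡ 3·6^6 + 3·6^3 + 3·6^2 + 3·6 + 1 (base 6). Lift 7: 2471827. −1: 2471826.
[5] 2471826 ≡ 3·7^7 + 3·7^3 + 3·7^2 + 3·7 (base 7). Lift 8: 50333400. −1: 50333399.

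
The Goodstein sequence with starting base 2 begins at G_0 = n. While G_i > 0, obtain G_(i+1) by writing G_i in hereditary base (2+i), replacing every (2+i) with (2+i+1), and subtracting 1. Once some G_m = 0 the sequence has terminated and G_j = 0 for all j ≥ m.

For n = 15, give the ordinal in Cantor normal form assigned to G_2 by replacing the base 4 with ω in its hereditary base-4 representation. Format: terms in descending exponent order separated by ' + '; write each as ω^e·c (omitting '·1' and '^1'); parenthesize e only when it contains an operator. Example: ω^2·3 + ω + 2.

G_0 = 15. HB_2(15) = 2^(2 + 1) + 2^2 + 2 + 1. Bump = 112. G_1 = 111.
G_1 = 111. HB_3(111) = 3^(3 + 1) + 3^3 + 3. Bump = 1284. G_2 = 1283.
G_2 = 1283. HB_4(1283) = 4^(4 + 1) + 4^4 + 3. Bump = 18753. G_3 = 18752.

ω^(ω + 1) + ω^ω + 3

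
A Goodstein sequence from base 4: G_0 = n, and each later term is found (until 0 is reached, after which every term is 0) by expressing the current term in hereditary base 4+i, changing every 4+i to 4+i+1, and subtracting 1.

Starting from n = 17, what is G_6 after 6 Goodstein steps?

G_0 = 17. HB_4(17) = 4^2 + 1. Bump = 26. G_1 = 25.
G_1 = 25. HB_5(25) = 5^2. Bump = 36. G_2 = 35.
G_2 = 35. HB_6(35) = 5·6 + 5. Bump = 40. G_3 = 39.
G_3 = 39. HB_7(39) = 5·7 + 4. Bump = 44. G_4 = 43.
G_4 = 43. HB_8(43) = 5·8 + 3. Bump = 48. G_5 = 47.
G_5 = 47. HB_9(47) = 5·9 + 2. Bump = 52. G_6 = 51.
G_6 = 51. HB_10(51) = 5·10 + 1. Bump = 56. G_7 = 55.

51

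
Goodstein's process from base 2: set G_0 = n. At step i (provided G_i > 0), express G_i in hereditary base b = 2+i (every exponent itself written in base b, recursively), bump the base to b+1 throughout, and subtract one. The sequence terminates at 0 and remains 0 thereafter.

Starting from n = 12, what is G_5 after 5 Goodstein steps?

5764910

(0) 12|_2 = 2^(2 + 1) + 2^2 ↦ 3^(3 + 1) + 3^3|_3 = 108 ⇒ 107
(1) 107|_3 = 3^(3 + 1) + 2·3^2 + 2·3 + 2 ↦ 4^(4 + 1) + 2·4^2 + 2·4 + 2|_4 = 1066 ⇒ 1065
(2) 1065|_4 = 4^(4 + 1) + 2·4^2 + 2·4 + 1 ↦ 5^(5 + 1) + 2·5^2 + 2·5 + 1|_5 = 15686 ⇒ 15685
(3) 15685|_5 = 5^(5 + 1) + 2·5^2 + 2·5 ↦ 6^(6 + 1) + 2·6^2 + 2·6|_6 = 280020 ⇒ 280019
(4) 280019|_6 = 6^(6 + 1) + 2·6^2 + 6 + 5 ↦ 7^(7 + 1) + 2·7^2 + 7 + 5|_7 = 5764911 ⇒ 5764910
(5) 5764910|_7 = 7^(7 + 1) + 2·7^2 + 7 + 4 ↦ 8^(8 + 1) + 2·8^2 + 8 + 4|_8 = 134217868 ⇒ 134217867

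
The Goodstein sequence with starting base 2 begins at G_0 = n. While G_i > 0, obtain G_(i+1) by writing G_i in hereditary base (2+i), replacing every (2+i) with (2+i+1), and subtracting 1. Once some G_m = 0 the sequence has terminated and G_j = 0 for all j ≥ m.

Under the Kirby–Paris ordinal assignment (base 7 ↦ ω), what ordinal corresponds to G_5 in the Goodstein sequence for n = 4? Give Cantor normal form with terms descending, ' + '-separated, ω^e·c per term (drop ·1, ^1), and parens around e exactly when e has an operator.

base 2: 4 = 2^2; at 3: 3^3 = 27; next = 26
base 3: 26 = 2·3^2 + 2·3 + 2; at 4: 2·4^2 + 2·4 + 2 = 42; next = 41
base 4: 41 = 2·4^2 + 2·4 + 1; at 5: 2·5^2 + 2·5 + 1 = 61; next = 60
base 5: 60 = 2·5^2 + 2·5; at 6: 2·6^2 + 2·6 = 84; next = 83
base 6: 83 = 2·6^2 + 6 + 5; at 7: 2·7^2 + 7 + 5 = 110; next = 109
base 7: 109 = 2·7^2 + 7 + 4; at 8: 2·8^2 + 8 + 4 = 140; next = 139

ω^2·2 + ω + 4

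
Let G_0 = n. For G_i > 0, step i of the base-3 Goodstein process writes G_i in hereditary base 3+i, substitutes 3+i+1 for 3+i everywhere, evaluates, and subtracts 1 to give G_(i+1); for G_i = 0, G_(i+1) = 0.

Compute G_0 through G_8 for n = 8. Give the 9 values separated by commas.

(0) 8|_3 = 2·3 + 2 ↦ 2·4 + 2|_4 = 10 ⇒ 9
(1) 9|_4 = 2·4 + 1 ↦ 2·5 + 1|_5 = 11 ⇒ 10
(2) 10|_5 = 2·5 ↦ 2·6|_6 = 12 ⇒ 11
(3) 11|_6 = 6 + 5 ↦ 7 + 5|_7 = 12 ⇒ 11
(4) 11|_7 = 7 + 4 ↦ 8 + 4|_8 = 12 ⇒ 11
(5) 11|_8 = 8 + 3 ↦ 9 + 3|_9 = 12 ⇒ 11
(6) 11|_9 = 9 + 2 ↦ 10 + 2|_10 = 12 ⇒ 11
(7) 11|_10 = 10 + 1 ↦ 11 + 1|_11 = 12 ⇒ 11

8, 9, 10, 11, 11, 11, 11, 11, 11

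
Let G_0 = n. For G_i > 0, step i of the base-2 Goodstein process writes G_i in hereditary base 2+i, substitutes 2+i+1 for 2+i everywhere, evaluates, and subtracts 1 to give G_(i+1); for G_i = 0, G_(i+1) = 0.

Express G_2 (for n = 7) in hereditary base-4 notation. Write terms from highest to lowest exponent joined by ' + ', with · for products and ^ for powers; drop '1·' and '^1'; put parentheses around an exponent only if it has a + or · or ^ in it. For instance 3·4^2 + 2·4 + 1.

4^4 + 3

base 2: 7 = 2^2 + 2 + 1; at 3: 3^3 + 3 + 1 = 31; next = 30
base 3: 30 = 3^3 + 3; at 4: 4^4 + 4 = 260; next = 259
base 4: 259 = 4^4 + 3; at 5: 5^5 + 3 = 3128; next = 3127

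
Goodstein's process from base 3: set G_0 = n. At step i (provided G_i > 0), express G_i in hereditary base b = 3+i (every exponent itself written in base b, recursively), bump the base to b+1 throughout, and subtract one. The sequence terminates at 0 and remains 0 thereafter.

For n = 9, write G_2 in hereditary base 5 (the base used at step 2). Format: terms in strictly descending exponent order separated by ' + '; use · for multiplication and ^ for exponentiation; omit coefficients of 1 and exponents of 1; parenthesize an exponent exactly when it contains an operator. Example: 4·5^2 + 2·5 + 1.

G_0=9  [base 3] 3^2  →[3↦4]→  4^2 = 16  −1 ⇒ G_1=15
G_1=15  [base 4] 3·4 + 3  →[4↦5]→  3·5 + 3 = 18  −1 ⇒ G_2=17
G_2=17  [base 5] 3·5 + 2  →[5↦6]→  3·6 + 2 = 20  −1 ⇒ G_3=19

3·5 + 2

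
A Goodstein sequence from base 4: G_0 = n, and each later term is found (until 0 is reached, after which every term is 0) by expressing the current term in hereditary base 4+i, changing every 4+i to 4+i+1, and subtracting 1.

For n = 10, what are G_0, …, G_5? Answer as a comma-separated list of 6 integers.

[0] 10 ≡ 2·4 + 2 (base 4). Lift 5: 12. −1: 11.
[1] 11 ≡ 2·5 + 1 (base 5). Lift 6: 13. −1: 12.
[2] 12 ≡ 2·6 (base 6). Lift 7: 14. −1: 13.
[3] 13 ≡ 7 + 6 (base 7). Lift 8: 14. −1: 13.
[4] 13 ≡ 8 + 5 (base 8). Lift 9: 14. −1: 13.

10, 11, 12, 13, 13, 13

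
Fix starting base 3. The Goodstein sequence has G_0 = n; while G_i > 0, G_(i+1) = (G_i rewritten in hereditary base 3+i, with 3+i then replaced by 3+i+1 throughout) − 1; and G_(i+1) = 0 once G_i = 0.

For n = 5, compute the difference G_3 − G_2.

0

G_0 = 5. HB_3(5) = 3 + 2. Bump = 6. G_1 = 5.
G_1 = 5. HB_4(5) = 4 + 1. Bump = 6. G_2 = 5.
G_2 = 5. HB_5(5) = 5. Bump = 6. G_3 = 5.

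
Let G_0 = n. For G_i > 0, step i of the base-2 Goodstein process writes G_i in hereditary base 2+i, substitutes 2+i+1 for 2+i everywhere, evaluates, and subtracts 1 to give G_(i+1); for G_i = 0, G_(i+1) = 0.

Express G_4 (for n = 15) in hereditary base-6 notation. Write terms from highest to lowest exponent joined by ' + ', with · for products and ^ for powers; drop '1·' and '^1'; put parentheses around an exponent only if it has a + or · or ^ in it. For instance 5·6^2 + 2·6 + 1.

i=0: 15 = 2^(2 + 1) + 2^2 + 2 + 1 (b=2); 2→3: 3^(3 + 1) + 3^3 + 3 + 1 = 112; 112−1 = 111
i=1: 111 = 3^(3 + 1) + 3^3 + 3 (b=3); 3→4: 4^(4 + 1) + 4^4 + 4 = 1284; 1284−1 = 1283
i=2: 1283 = 4^(4 + 1) + 4^4 + 3 (b=4); 4→5: 5^(5 + 1) + 5^5 + 3 = 18753; 18753−1 = 18752
i=3: 18752 = 5^(5 + 1) + 5^5 + 2 (b=5); 5→6: 6^(6 + 1) + 6^6 + 2 = 326594; 326594−1 = 326593

6^(6 + 1) + 6^6 + 1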